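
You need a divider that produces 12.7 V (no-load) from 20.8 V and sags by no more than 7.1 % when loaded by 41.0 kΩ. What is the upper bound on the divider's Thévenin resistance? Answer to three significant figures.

R_th ≤ 3.13 kΩ

Loading drop = R_th/(R_th + R_L) ≤ 0.0710, so R_th ≤ R_L · ε/(1−ε) = 41.0 kΩ × 0.0710/0.9290 = 3.13 kΩ.
(Any R1, R2 with R2/(R1+R2) = 0.611 and R1‖R2 ≤ 3.13 kΩ will meet the spec.)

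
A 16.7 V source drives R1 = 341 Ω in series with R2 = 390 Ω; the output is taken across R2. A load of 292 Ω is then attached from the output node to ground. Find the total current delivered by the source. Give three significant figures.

R2‖R_L = 167.0 Ω, so the source sees R1 + R2‖R_L = 508.0 Ω.
I = 16.7 V / 508.0 Ω = 32.9 mA.

I ≈ 32.9 mA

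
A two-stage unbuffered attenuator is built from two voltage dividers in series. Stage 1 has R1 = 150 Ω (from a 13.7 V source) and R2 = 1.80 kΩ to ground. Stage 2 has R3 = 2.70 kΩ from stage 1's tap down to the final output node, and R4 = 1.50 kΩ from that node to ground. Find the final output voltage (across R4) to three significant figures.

V_out ≈ 4.37 V

Stage 2 presents R3+R4 = 4200 Ω as a load on stage 1's tap.
Stage 1's lower leg becomes R2‖(R3+R4) = 1260 Ω, so V_mid = 13.7 × 1260/1410 = 12.24 V.
Stage 2 is itself unloaded: V_out = V_mid × R4/(R3+R4) = 12.24 × 1500/4200 = 4.37 V.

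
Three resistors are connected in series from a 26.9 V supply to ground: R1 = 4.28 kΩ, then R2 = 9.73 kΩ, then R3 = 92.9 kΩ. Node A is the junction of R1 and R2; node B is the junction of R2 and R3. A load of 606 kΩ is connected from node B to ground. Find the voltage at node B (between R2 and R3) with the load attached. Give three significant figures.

At node B, R3 is in parallel with the load: R3‖R_L = 80.55 kΩ.
Below node A the resistance is R2 + (R3‖R_L) = 90.28 kΩ, so V_A = 26.9 × 90.28/94.56 = 25.68 V.
Then V_B = V_A × (R3‖R_L)/(R2 + R3‖R_L) = 25.68 × 80.55/90.28 = 22.9 V.

V ≈ 22.9 V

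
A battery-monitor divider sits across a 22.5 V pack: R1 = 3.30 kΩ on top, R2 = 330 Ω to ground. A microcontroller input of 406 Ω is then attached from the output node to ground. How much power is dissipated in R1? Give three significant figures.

Total resistance from the source is R1 + (R2‖R_L) = 3482 Ω, so I = 22.5/3482 Ω = 6.462 mA.
P = I²·R1 = (6.462 mA)² × 3.30 kΩ = 138 mW.

P ≈ 138 mW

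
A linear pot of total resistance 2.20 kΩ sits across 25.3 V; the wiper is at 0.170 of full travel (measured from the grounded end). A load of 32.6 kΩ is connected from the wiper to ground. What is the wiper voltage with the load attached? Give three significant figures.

The wiper splits the pot into (1−α)R = 1826 Ω above and αR = 374.0 Ω below.
Lower section ‖ load = 369.8 Ω.
V_wiper = 25.3 × 369.8/(1826 + 369.8) = 4.26 V.

V ≈ 4.26 V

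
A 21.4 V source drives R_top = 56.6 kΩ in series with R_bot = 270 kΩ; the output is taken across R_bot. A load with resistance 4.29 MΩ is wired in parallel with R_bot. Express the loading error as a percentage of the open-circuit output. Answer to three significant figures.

The divider's output (Thévenin) resistance is R_top‖R_bot = 46.79 kΩ.
Fractional drop under load = R_th/(R_th + R_L) = 46.79 / (46.79 + 4290) = 0.01079.
So the output falls by 1.08 %.

1.08 %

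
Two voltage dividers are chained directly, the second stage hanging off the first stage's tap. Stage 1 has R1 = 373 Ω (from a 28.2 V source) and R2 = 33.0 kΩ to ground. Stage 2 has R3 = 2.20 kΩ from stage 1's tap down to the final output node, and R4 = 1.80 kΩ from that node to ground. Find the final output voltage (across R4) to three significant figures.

V_out ≈ 11.5 V

Stage 2 presents R3+R4 = 4000 Ω as a load on stage 1's tap.
Stage 1's lower leg becomes R2‖(R3+R4) = 3568 Ω, so V_mid = 28.2 × 3568/3941 = 25.53 V.
Stage 2 is itself unloaded: V_out = V_mid × R4/(R3+R4) = 25.53 × 1800/4000 = 11.5 V.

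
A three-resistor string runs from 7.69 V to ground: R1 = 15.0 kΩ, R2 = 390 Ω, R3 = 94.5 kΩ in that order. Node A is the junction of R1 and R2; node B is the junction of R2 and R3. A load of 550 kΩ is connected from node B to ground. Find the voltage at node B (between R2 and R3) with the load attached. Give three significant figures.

V ≈ 6.46 V

At node B, R3 is in parallel with the load: R3‖R_L = 80640 Ω.
Below node A the resistance is R2 + (R3‖R_L) = 81030 Ω, so V_A = 7.69 × 81030/96030 = 6.489 V.
Then V_B = V_A × (R3‖R_L)/(R2 + R3‖R_L) = 6.489 × 80640/81030 = 6.46 V.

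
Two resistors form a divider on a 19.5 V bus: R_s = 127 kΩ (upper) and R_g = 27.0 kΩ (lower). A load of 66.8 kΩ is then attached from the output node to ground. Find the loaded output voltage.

V_out ≈ 2.56 V

The load sits in parallel with R_g: R_g‖R_L = (27.0 × 66.8) / (27.0 + 66.8) = 19.23 kΩ.
V_out = 19.5 × 19.23 / (127 + 19.23) = 19.5 × 19.23/146.2 = 2.56 V.
(Unloaded it would have been 3.42 V.)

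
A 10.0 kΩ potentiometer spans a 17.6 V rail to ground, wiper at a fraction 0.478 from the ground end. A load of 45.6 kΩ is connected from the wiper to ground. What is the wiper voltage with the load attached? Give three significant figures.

V ≈ 7.98 V

The wiper splits the pot into (1−α)R = 5.220 kΩ above and αR = 4.780 kΩ below.
Lower section ‖ load = 4.326 kΩ.
V_wiper = 17.6 × 4.326/(5.220 + 4.326) = 7.98 V.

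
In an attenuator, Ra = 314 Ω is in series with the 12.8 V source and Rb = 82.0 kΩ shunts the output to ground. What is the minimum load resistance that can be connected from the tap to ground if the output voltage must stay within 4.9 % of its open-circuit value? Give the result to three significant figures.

Output resistance R_th = Ra‖Rb = (314 × 82000)/82310 = 312.8 Ω.
The fractional drop is R_th/(R_th + R_L); requiring this ≤ 0.0490 gives R_L ≥ R_th(1/0.0490 − 1) = 312.8 × 19.41 = 6.07 kΩ.

R_L(min) ≈ 6.07 kΩ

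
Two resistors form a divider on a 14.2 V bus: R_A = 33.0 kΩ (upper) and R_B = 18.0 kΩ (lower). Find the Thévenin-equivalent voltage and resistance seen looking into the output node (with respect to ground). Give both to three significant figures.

V_th is the open-circuit tap voltage: 14.2 × 18.0/(33.0 + 18.0) = 5.01 V.
With the supply zeroed, R_A and R_B appear in parallel from the tap: R_th = R_A‖R_B = (33.0 × 18.0)/51.00 = 11.6 kΩ.

V_th = 5.01 V, R_th = 11.6 kΩ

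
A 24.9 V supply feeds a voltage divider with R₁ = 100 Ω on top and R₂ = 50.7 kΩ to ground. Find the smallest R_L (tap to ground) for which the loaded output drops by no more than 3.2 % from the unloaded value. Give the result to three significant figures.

Output resistance R_th = R₁‖R₂ = (100 × 50700)/50800 = 99.80 Ω.
The fractional drop is R_th/(R_th + R_L); requiring this ≤ 0.0320 gives R_L ≥ R_th(1/0.0320 − 1) = 99.80 × 30.25 = 3.02 kΩ.

R_L(min) ≈ 3.02 kΩ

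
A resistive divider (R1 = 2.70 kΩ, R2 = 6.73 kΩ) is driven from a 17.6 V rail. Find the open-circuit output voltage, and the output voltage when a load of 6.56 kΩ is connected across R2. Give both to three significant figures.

Open-circuit: V = 17.6 × 6.73/(2.70 + 6.73) = 12.6 V.
With the load, R2 becomes R2‖R_L = 3.322 kΩ, so V = 17.6 × 3.322/6.022 = 9.71 V.

Unloaded: 12.6 V; loaded: 9.71 V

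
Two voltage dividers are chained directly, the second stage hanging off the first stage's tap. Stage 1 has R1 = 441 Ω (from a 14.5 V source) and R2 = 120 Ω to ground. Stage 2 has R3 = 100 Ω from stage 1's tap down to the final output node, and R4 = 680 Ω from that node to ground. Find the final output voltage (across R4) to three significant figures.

V_out ≈ 2.41 V

Stage 2 presents R3+R4 = 780.0 Ω as a load on stage 1's tap.
Stage 1's lower leg becomes R2‖(R3+R4) = 104.0 Ω, so V_mid = 14.5 × 104.0/545.0 = 2.767 V.
Stage 2 is itself unloaded: V_out = V_mid × R4/(R3+R4) = 2.767 × 680/780.0 = 2.41 V.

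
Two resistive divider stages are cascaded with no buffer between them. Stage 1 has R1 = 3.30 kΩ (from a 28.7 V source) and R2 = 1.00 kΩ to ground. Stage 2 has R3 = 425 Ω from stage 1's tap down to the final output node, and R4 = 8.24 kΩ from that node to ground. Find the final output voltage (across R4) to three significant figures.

Stage 2 presents R3+R4 = 8665 Ω as a load on stage 1's tap.
Stage 1's lower leg becomes R2‖(R3+R4) = 896.5 Ω, so V_mid = 28.7 × 896.5/4197 = 6.131 V.
Stage 2 is itself unloaded: V_out = V_mid × R4/(R3+R4) = 6.131 × 8240/8665 = 5.83 V.

V_out ≈ 5.83 V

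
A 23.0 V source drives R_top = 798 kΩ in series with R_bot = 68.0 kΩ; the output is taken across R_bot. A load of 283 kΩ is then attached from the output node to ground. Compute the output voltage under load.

V_out ≈ 1.48 V

The load sits in parallel with R_bot: R_bot‖R_L = (68.0 × 283) / (68.0 + 283) = 54.83 kΩ.
V_out = 23.0 × 54.83 / (798 + 54.83) = 23.0 × 54.83/852.8 = 1.48 V.
(Unloaded it would have been 1.81 V.)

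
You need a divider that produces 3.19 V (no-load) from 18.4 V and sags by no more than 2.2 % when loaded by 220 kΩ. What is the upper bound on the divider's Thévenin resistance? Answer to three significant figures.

R_th ≤ 4.95 kΩ

Loading drop = R_th/(R_th + R_L) ≤ 0.0220, so R_th ≤ R_L · ε/(1−ε) = 220 kΩ × 0.0220/0.9780 = 4.95 kΩ.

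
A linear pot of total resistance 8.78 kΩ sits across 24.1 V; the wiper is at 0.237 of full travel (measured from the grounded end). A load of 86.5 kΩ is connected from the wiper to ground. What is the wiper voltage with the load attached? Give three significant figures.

The wiper splits the pot into (1−α)R = 6.699 kΩ above and αR = 2.081 kΩ below.
Lower section ‖ load = 2.032 kΩ.
V_wiper = 24.1 × 2.032/(6.699 + 2.032) = 5.61 V.

V ≈ 5.61 V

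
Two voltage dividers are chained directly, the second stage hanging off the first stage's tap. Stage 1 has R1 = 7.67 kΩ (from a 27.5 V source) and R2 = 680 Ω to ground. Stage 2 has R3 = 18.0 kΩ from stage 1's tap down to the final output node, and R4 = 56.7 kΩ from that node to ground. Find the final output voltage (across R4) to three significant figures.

Stage 2 presents R3+R4 = 74700 Ω as a load on stage 1's tap.
Stage 1's lower leg becomes R2‖(R3+R4) = 673.9 Ω, so V_mid = 27.5 × 673.9/8344 = 2.221 V.
Stage 2 is itself unloaded: V_out = V_mid × R4/(R3+R4) = 2.221 × 56700/74700 = 1.69 V.

V_out ≈ 1.69 V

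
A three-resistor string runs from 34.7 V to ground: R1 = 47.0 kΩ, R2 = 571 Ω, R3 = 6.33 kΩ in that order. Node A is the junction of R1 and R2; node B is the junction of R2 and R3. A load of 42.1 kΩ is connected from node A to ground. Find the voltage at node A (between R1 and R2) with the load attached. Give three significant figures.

V ≈ 3.89 V

Below node A the series string R2+R3 = 6901 Ω sits in parallel with the 42100 Ω load: 5929 Ω.
V_A = 34.7 × 5929/(47000 + 5929) = 3.89 V.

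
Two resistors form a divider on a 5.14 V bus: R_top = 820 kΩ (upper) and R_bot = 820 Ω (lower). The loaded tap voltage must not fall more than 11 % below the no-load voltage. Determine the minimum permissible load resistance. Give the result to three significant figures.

Output resistance R_th = R_top‖R_bot = (820000 × 820)/820800 = 819.2 Ω.
The fractional drop is R_th/(R_th + R_L); requiring this ≤ 0.110 gives R_L ≥ R_th(1/0.110 − 1) = 819.2 × 8.091 = 6.63 kΩ.

R_L(min) ≈ 6.63 kΩ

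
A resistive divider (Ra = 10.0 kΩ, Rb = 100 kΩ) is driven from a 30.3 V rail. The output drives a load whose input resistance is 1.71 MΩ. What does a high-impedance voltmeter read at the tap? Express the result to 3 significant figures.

The load sits in parallel with Rb: Rb‖R_L = (100 × 1710) / (100 + 1710) = 94.48 kΩ.
V_out = 30.3 × 94.48 / (10.0 + 94.48) = 30.3 × 94.48/104.5 = 27.4 V.

V_out ≈ 27.4 V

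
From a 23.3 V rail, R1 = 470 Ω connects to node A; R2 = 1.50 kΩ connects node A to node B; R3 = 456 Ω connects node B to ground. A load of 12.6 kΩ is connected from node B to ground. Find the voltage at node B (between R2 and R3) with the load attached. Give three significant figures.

At node B, R3 is in parallel with the load: R3‖R_L = 440.1 Ω.
Below node A the resistance is R2 + (R3‖R_L) = 1940 Ω, so V_A = 23.3 × 1940/2410 = 18.76 V.
Then V_B = V_A × (R3‖R_L)/(R2 + R3‖R_L) = 18.76 × 440.1/1940 = 4.25 V.

V ≈ 4.25 V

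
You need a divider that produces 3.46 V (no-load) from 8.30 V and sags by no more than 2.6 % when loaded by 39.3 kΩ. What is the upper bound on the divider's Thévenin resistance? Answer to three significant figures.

R_th ≤ 1.05 kΩ

Loading drop = R_th/(R_th + R_L) ≤ 0.0260, so R_th ≤ R_L · ε/(1−ε) = 39.3 kΩ × 0.0260/0.9740 = 1.05 kΩ.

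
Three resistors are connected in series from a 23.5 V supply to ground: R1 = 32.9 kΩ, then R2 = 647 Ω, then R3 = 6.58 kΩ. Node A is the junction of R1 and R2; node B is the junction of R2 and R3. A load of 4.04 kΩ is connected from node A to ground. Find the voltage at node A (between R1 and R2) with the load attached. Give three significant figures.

Below node A the series string R2+R3 = 7227 Ω sits in parallel with the 4040 Ω load: 2591 Ω.
V_A = 23.5 × 2591/(32900 + 2591) = 1.72 V.

V ≈ 1.72 V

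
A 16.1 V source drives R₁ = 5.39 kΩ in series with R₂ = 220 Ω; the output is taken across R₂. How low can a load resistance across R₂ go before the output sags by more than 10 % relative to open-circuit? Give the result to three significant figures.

Output resistance R_th = R₁‖R₂ = (5390 × 220)/5610 = 211.4 Ω.
The fractional drop is R_th/(R_th + R_L); requiring this ≤ 0.100 gives R_L ≥ R_th(1/0.100 − 1) = 211.4 × 9.000 = 1.90 kΩ.

R_L(min) ≈ 1.90 kΩ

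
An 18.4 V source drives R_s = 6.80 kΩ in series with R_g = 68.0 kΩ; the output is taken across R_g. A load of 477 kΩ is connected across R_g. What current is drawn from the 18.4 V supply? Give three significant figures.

R_g‖R_L = 59.52 kΩ, so the source sees R_s + R_g‖R_L = 66.32 kΩ.
I = 18.4 V / 66.32 kΩ = 0.277 mA.

I ≈ 0.277 mA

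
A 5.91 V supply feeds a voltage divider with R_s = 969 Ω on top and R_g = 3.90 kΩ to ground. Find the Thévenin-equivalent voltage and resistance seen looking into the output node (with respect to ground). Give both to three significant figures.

V_th = 4.73 V, R_th = 776 Ω

V_th is the open-circuit tap voltage: 5.91 × 3900/(969 + 3900) = 4.73 V.
With the supply zeroed, R_s and R_g appear in parallel from the tap: R_th = R_s‖R_g = (969 × 3900)/4869 = 776 Ω.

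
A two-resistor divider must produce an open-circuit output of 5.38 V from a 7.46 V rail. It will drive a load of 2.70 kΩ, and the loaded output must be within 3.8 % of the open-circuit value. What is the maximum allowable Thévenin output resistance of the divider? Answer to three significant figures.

Loading drop = R_th/(R_th + R_L) ≤ 0.0380, so R_th ≤ R_L · ε/(1−ε) = 2.70 kΩ × 0.0380/0.9620 = 107 Ω.

R_th ≤ 107 Ω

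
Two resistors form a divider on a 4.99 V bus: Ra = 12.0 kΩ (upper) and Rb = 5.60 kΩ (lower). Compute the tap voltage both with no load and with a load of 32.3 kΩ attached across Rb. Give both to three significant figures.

Unloaded: 1.59 V; loaded: 1.42 V

Open-circuit: V = 4.99 × 5.60/(12.0 + 5.60) = 1.59 V.
With the load, Rb becomes Rb‖R_L = 4.773 kΩ, so V = 4.99 × 4.773/16.77 = 1.42 V.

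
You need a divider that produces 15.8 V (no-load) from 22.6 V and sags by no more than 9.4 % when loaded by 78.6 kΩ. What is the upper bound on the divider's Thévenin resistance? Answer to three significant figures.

R_th ≤ 8.15 kΩ

Loading drop = R_th/(R_th + R_L) ≤ 0.0940, so R_th ≤ R_L · ε/(1−ε) = 78.6 kΩ × 0.0940/0.9060 = 8.15 kΩ.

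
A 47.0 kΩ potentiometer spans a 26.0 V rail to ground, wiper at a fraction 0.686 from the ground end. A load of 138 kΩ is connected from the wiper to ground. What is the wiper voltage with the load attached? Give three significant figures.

V ≈ 16.6 V

The wiper splits the pot into (1−α)R = 14.76 kΩ above and αR = 32.24 kΩ below.
Lower section ‖ load = 26.14 kΩ.
V_wiper = 26.0 × 26.14/(14.76 + 26.14) = 16.6 V.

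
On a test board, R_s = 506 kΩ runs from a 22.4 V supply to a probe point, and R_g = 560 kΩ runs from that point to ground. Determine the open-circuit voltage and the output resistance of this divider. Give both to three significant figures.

V_th = 11.8 V, R_th = 266 kΩ

V_th is the open-circuit tap voltage: 22.4 × 560/(506 + 560) = 11.8 V.
With the supply zeroed, R_s and R_g appear in parallel from the tap: R_th = R_s‖R_g = (506 × 560)/1066 = 266 kΩ.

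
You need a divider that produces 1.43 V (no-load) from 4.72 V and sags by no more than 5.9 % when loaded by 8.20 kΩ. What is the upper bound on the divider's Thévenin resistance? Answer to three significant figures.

R_th ≤ 514 Ω

Loading drop = R_th/(R_th + R_L) ≤ 0.0590, so R_th ≤ R_L · ε/(1−ε) = 8.20 kΩ × 0.0590/0.9410 = 514 Ω.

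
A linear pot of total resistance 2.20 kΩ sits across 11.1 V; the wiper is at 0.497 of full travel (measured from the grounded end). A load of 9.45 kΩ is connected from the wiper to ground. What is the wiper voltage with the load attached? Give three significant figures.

V ≈ 5.21 V

The wiper splits the pot into (1−α)R = 1.107 kΩ above and αR = 1.093 kΩ below.
Lower section ‖ load = 0.9800 kΩ.
V_wiper = 11.1 × 0.9800/(1.107 + 0.9800) = 5.21 V.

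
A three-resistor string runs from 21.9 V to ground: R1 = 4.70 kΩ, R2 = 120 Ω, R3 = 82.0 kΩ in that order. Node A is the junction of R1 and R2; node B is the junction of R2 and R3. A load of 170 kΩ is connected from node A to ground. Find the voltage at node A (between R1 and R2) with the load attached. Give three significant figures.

V ≈ 20.2 V

Below node A the series string R2+R3 = 82120 Ω sits in parallel with the 170000 Ω load: 55370 Ω.
V_A = 21.9 × 55370/(4700 + 55370) = 20.2 V.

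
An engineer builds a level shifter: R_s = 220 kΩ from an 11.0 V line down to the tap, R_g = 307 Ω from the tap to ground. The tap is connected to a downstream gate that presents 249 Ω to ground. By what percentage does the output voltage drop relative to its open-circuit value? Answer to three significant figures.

55.2 %

Unloaded V = 11.0 × 307/220300 = 0.01533 V.
Loaded: R_g‖R_L = 137.5 Ω, giving V = 11.0 × 137.5/220100 = 0.006870 V.
Drop = (0.01533 − 0.006870) / 0.01533 = 55.2 %.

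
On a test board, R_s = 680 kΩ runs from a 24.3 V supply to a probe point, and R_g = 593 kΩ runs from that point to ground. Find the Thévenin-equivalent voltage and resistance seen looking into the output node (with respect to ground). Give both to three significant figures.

V_th is the open-circuit tap voltage: 24.3 × 593/(680 + 593) = 11.3 V.
With the supply zeroed, R_s and R_g appear in parallel from the tap: R_th = R_s‖R_g = (680 × 593)/1273 = 317 kΩ.

V_th = 11.3 V, R_th = 317 kΩ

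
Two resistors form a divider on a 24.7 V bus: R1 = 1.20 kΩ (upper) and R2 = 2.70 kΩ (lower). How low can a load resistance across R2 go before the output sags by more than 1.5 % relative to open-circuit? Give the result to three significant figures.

R_L(min) ≈ 54.6 kΩ

Output resistance R_th = R1‖R2 = (1200 × 2700)/3900 = 830.8 Ω.
The fractional drop is R_th/(R_th + R_L); requiring this ≤ 0.0150 gives R_L ≥ R_th(1/0.0150 − 1) = 830.8 × 65.67 = 54.6 kΩ.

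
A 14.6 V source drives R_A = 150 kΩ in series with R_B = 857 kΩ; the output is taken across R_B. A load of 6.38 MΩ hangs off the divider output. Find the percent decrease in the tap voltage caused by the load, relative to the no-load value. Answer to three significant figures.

The divider's output (Thévenin) resistance is R_A‖R_B = 127.7 kΩ.
Fractional drop under load = R_th/(R_th + R_L) = 127.7 / (127.7 + 6380) = 0.01962.
So the output falls by 1.96 %.

1.96 %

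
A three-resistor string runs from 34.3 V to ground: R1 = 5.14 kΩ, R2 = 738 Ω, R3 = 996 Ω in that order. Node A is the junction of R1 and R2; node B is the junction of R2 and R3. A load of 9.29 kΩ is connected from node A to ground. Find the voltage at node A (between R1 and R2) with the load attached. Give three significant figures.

V ≈ 7.59 V

Below node A the series string R2+R3 = 1734 Ω sits in parallel with the 9290 Ω load: 1461 Ω.
V_A = 34.3 × 1461/(5140 + 1461) = 7.59 V.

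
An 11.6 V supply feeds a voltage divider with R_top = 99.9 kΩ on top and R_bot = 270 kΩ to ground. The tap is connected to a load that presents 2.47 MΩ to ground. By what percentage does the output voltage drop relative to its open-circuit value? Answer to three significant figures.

The divider's output (Thévenin) resistance is R_top‖R_bot = 72.92 kΩ.
Fractional drop under load = R_th/(R_th + R_L) = 72.92 / (72.92 + 2470) = 0.02868.
So the output falls by 2.87 %.

2.87 %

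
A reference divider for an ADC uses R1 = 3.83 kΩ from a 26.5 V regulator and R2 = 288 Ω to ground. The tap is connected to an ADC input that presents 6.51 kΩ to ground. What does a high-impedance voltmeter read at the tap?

The load sits in parallel with R2: R2‖R_L = (288 × 6510) / (288 + 6510) = 275.8 Ω.
V_out = 26.5 × 275.8 / (3830 + 275.8) = 26.5 × 275.8/4106 = 1.78 V.

V_out ≈ 1.78 V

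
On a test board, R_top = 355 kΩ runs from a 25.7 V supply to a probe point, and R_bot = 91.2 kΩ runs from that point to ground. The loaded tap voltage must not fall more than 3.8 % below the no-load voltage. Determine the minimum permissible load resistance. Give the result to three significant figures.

R_L(min) ≈ 1.84 MΩ

Output resistance R_th = R_top‖R_bot = (355 × 91.2)/446.2 = 72.56 kΩ.
The fractional drop is R_th/(R_th + R_L); requiring this ≤ 0.0380 gives R_L ≥ R_th(1/0.0380 − 1) = 72.56 × 25.32 = 1.84 MΩ.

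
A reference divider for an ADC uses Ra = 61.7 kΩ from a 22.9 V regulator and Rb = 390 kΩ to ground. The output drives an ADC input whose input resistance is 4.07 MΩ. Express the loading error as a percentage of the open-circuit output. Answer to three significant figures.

The divider's output (Thévenin) resistance is Ra‖Rb = 53.27 kΩ.
Fractional drop under load = R_th/(R_th + R_L) = 53.27 / (53.27 + 4070) = 0.01292.
So the output falls by 1.29 %.

1.29 %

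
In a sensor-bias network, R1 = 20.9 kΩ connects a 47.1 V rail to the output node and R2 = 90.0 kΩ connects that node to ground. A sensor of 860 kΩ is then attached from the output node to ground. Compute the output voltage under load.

The load sits in parallel with R2: R2‖R_L = (90.0 × 860) / (90.0 + 860) = 81.47 kΩ.
V_out = 47.1 × 81.47 / (20.9 + 81.47) = 47.1 × 81.47/102.4 = 37.5 V.

V_out ≈ 37.5 V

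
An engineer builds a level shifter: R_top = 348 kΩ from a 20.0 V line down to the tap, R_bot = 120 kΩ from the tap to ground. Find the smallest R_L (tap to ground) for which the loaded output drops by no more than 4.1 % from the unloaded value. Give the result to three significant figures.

R_L(min) ≈ 2.09 MΩ

Output resistance R_th = R_top‖R_bot = (348 × 120)/468.0 = 89.23 kΩ.
The fractional drop is R_th/(R_th + R_L); requiring this ≤ 0.0410 gives R_L ≥ R_th(1/0.0410 − 1) = 89.23 × 23.39 = 2.09 MΩ.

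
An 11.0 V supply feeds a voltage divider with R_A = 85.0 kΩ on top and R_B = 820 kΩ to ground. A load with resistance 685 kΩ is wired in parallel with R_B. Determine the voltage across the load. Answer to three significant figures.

The load sits in parallel with R_B: R_B‖R_L = (820 × 685) / (820 + 685) = 373.2 kΩ.
V_out = 11.0 × 373.2 / (85.0 + 373.2) = 11.0 × 373.2/458.2 = 8.96 V.

V_out ≈ 8.96 V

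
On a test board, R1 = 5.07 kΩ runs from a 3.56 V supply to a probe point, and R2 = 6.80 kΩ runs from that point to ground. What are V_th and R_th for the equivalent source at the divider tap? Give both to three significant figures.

V_th = 2.04 V, R_th = 2.90 kΩ

V_th is the open-circuit tap voltage: 3.56 × 6.80/(5.07 + 6.80) = 2.04 V.
With the supply zeroed, R1 and R2 appear in parallel from the tap: R_th = R1‖R2 = (5.07 × 6.80)/11.87 = 2.90 kΩ.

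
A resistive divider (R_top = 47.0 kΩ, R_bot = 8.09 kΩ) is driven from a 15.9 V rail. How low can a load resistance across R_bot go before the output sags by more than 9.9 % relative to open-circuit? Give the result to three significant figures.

Output resistance R_th = R_top‖R_bot = (47.0 × 8.09)/55.09 = 6.902 kΩ.
The fractional drop is R_th/(R_th + R_L); requiring this ≤ 0.0990 gives R_L ≥ R_th(1/0.0990 − 1) = 6.902 × 9.101 = 62.8 kΩ.

R_L(min) ≈ 62.8 kΩ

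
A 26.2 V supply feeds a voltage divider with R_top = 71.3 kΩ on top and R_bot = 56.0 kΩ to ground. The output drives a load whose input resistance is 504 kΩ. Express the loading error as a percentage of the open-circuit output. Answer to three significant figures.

5.86 %

The divider's output (Thévenin) resistance is R_top‖R_bot = 31.37 kΩ.
Fractional drop under load = R_th/(R_th + R_L) = 31.37 / (31.37 + 504) = 0.05859.
So the output falls by 5.86 %.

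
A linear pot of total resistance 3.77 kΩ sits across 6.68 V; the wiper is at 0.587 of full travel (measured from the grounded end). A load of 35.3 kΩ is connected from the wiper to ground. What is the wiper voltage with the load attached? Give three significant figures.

V ≈ 3.82 V

The wiper splits the pot into (1−α)R = 1.557 kΩ above and αR = 2.213 kΩ below.
Lower section ‖ load = 2.082 kΩ.
V_wiper = 6.68 × 2.082/(1.557 + 2.082) = 3.82 V.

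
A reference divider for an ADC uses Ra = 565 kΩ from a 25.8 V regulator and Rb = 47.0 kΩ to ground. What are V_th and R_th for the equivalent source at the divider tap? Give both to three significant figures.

V_th is the open-circuit tap voltage: 25.8 × 47.0/(565 + 47.0) = 1.98 V.
With the supply zeroed, Ra and Rb appear in parallel from the tap: R_th = Ra‖Rb = (565 × 47.0)/612.0 = 43.4 kΩ.

V_th = 1.98 V, R_th = 43.4 kΩ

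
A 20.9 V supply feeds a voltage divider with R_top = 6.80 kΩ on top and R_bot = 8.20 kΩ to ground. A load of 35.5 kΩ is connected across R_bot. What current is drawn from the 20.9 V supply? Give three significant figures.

I ≈ 1.55 mA

R_bot‖R_L = 6.661 kΩ, so the source sees R_top + R_bot‖R_L = 13.46 kΩ.
I = 20.9 V / 13.46 kΩ = 1.55 mA.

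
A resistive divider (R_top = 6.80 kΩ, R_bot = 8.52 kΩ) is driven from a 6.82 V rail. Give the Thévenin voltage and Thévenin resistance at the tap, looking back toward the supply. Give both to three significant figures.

V_th is the open-circuit tap voltage: 6.82 × 8.52/(6.80 + 8.52) = 3.79 V.
With the supply zeroed, R_top and R_bot appear in parallel from the tap: R_th = R_top‖R_bot = (6.80 × 8.52)/15.32 = 3.78 kΩ.

V_th = 3.79 V, R_th = 3.78 kΩ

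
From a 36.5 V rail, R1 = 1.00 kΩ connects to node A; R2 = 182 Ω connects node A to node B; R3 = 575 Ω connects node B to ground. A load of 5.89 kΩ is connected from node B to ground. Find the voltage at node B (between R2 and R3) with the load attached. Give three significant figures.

At node B, R3 is in parallel with the load: R3‖R_L = 523.9 Ω.
Below node A the resistance is R2 + (R3‖R_L) = 705.9 Ω, so V_A = 36.5 × 705.9/1706 = 15.10 V.
Then V_B = V_A × (R3‖R_L)/(R2 + R3‖R_L) = 15.10 × 523.9/705.9 = 11.2 V.

V ≈ 11.2 V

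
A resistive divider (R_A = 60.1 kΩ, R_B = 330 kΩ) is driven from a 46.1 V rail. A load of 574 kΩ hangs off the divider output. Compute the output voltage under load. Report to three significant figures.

The load sits in parallel with R_B: R_B‖R_L = (330 × 574) / (330 + 574) = 209.5 kΩ.
V_out = 46.1 × 209.5 / (60.1 + 209.5) = 46.1 × 209.5/269.6 = 35.8 V.

V_out ≈ 35.8 V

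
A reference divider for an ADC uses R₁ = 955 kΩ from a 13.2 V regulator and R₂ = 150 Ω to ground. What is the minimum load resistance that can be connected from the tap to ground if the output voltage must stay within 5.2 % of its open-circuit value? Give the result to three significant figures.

R_L(min) ≈ 2.73 kΩ

Output resistance R_th = R₁‖R₂ = (955000 × 150)/955200 = 150.0 Ω.
The fractional drop is R_th/(R_th + R_L); requiring this ≤ 0.0520 gives R_L ≥ R_th(1/0.0520 − 1) = 150.0 × 18.23 = 2.73 kΩ.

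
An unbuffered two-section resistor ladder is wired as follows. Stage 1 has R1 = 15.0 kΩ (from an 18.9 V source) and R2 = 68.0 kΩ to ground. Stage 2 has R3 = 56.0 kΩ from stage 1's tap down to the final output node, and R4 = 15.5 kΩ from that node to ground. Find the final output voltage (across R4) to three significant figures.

V_out ≈ 2.86 V

Stage 2 presents R3+R4 = 71.50 kΩ as a load on stage 1's tap.
Stage 1's lower leg becomes R2‖(R3+R4) = 34.85 kΩ, so V_mid = 18.9 × 34.85/49.85 = 13.21 V.
Stage 2 is itself unloaded: V_out = V_mid × R4/(R3+R4) = 13.21 × 15.5/71.50 = 2.86 V.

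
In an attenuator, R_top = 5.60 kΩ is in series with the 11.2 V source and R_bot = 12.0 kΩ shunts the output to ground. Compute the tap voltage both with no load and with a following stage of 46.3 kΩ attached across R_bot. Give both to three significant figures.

Unloaded: 7.64 V; loaded: 7.05 V

Open-circuit: V = 11.2 × 12.0/(5.60 + 12.0) = 7.64 V.
With the load, R_bot becomes R_bot‖R_L = 9.530 kΩ, so V = 11.2 × 9.530/15.13 = 7.05 V.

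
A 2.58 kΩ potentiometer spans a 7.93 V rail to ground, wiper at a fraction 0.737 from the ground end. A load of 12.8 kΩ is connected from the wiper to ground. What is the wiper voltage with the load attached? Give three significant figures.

The wiper splits the pot into (1−α)R = 678.5 Ω above and αR = 1901 Ω below.
Lower section ‖ load = 1656 Ω.
V_wiper = 7.93 × 1656/(678.5 + 1656) = 5.62 V.

V ≈ 5.62 V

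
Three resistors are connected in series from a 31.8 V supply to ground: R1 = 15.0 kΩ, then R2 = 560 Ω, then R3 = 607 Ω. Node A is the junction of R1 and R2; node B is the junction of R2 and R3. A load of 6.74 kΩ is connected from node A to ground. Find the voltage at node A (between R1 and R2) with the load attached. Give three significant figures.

V ≈ 1.98 V

Below node A the series string R2+R3 = 1167 Ω sits in parallel with the 6740 Ω load: 994.8 Ω.
V_A = 31.8 × 994.8/(15000 + 994.8) = 1.98 V.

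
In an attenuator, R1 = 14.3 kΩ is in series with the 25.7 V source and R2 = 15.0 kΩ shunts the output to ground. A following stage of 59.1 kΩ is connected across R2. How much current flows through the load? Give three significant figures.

I_L ≈ 0.198 mA

R2‖R_L = 11.96 kΩ; V_out = 25.7 × 11.96/26.26 = 11.71 V.
I_L = V_out / R_L = 11.71 / 59.1 kΩ = 0.198 mA.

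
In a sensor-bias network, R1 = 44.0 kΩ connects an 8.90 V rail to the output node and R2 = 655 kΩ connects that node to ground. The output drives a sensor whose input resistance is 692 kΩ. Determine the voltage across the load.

The load sits in parallel with R2: R2‖R_L = (655 × 692) / (655 + 692) = 336.5 kΩ.
V_out = 8.90 × 336.5 / (44.0 + 336.5) = 8.90 × 336.5/380.5 = 7.87 V.

V_out ≈ 7.87 V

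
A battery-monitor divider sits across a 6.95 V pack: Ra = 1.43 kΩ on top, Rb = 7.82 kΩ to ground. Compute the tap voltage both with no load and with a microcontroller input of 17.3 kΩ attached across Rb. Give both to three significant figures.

Open-circuit: V = 6.95 × 7.82/(1.43 + 7.82) = 5.88 V.
With the load, Rb becomes Rb‖R_L = 5.386 kΩ, so V = 6.95 × 5.386/6.816 = 5.49 V.

Unloaded: 5.88 V; loaded: 5.49 V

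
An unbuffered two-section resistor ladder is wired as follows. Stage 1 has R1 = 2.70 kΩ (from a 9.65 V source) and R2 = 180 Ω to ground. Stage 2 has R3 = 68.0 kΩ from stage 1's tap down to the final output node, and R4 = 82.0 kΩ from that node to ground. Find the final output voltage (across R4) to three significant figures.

Stage 2 presents R3+R4 = 150000 Ω as a load on stage 1's tap.
Stage 1's lower leg becomes R2‖(R3+R4) = 179.8 Ω, so V_mid = 9.65 × 179.8/2880 = 0.6024 V.
Stage 2 is itself unloaded: V_out = V_mid × R4/(R3+R4) = 0.6024 × 82000/150000 = 0.329 V.

V_out ≈ 0.329 V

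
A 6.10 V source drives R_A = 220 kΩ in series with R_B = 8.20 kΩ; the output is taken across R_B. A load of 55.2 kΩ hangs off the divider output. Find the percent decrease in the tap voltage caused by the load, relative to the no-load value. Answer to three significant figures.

12.5 %

Unloaded V = 6.10 × 8.20/228.2 = 0.21919 V.
Loaded: R_B‖R_L = 7.139 kΩ, giving V = 6.10 × 7.139/227.1 = 0.19173 V.
Drop = (0.21919 − 0.19173) / 0.21919 = 12.5 %.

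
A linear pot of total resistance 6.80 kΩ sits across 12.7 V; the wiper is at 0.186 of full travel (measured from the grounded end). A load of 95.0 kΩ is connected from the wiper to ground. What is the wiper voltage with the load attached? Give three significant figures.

The wiper splits the pot into (1−α)R = 5.535 kΩ above and αR = 1.265 kΩ below.
Lower section ‖ load = 1.248 kΩ.
V_wiper = 12.7 × 1.248/(5.535 + 1.248) = 2.34 V.

V ≈ 2.34 V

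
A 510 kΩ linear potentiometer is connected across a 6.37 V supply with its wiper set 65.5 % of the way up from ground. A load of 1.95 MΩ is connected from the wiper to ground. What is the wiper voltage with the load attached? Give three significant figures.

The wiper splits the pot into (1−α)R = 175.9 kΩ above and αR = 334.1 kΩ below.
Lower section ‖ load = 285.2 kΩ.
V_wiper = 6.37 × 285.2/(175.9 + 285.2) = 3.94 V.

V ≈ 3.94 V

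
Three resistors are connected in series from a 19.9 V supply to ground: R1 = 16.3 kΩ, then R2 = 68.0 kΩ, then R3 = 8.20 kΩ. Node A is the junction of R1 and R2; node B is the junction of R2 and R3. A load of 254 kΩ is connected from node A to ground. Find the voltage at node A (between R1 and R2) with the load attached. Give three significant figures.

Below node A the series string R2+R3 = 76.20 kΩ sits in parallel with the 254 kΩ load: 58.62 kΩ.
V_A = 19.9 × 58.62/(16.3 + 58.62) = 15.6 V.

V ≈ 15.6 V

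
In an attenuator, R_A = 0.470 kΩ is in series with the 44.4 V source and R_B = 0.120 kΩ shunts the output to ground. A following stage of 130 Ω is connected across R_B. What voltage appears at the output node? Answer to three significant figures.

V_out ≈ 5.20 V

The load sits in parallel with R_B: R_B‖R_L = (120 × 130) / (120 + 130) = 62.40 Ω.
V_out = 44.4 × 62.40 / (470 + 62.40) = 44.4 × 62.40/532.4 = 5.20 V.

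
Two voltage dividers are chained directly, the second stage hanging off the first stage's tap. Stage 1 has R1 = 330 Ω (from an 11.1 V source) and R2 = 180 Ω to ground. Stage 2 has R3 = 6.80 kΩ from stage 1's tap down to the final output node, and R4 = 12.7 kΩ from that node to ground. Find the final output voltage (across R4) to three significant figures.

Stage 2 presents R3+R4 = 19500 Ω as a load on stage 1's tap.
Stage 1's lower leg becomes R2‖(R3+R4) = 178.4 Ω, so V_mid = 11.1 × 178.4/508.4 = 3.894 V.
Stage 2 is itself unloaded: V_out = V_mid × R4/(R3+R4) = 3.894 × 12700/19500 = 2.54 V.

V_out ≈ 2.54 V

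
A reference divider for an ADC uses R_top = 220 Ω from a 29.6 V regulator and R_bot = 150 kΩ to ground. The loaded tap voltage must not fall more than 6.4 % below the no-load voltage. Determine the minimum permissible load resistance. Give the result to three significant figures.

R_L(min) ≈ 3.21 kΩ

Output resistance R_th = R_top‖R_bot = (220 × 150000)/150200 = 219.7 Ω.
The fractional drop is R_th/(R_th + R_L); requiring this ≤ 0.0640 gives R_L ≥ R_th(1/0.0640 − 1) = 219.7 × 14.62 = 3.21 kΩ.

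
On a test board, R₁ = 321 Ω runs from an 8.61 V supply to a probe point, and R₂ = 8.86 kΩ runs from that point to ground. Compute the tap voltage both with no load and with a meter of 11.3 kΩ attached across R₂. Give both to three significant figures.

Unloaded: 8.31 V; loaded: 8.09 V

Open-circuit: V = 8.61 × 8860/(321 + 8860) = 8.31 V.
With the load, R₂ becomes R₂‖R_L = 4966 Ω, so V = 8.61 × 4966/5287 = 8.09 V.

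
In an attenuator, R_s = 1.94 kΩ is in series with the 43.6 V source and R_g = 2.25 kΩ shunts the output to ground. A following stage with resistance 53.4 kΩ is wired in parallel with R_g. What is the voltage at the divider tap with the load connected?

V_out ≈ 23.0 V

The load sits in parallel with R_g: R_g‖R_L = (2.25 × 53.4) / (2.25 + 53.4) = 2.159 kΩ.
V_out = 43.6 × 2.159 / (1.94 + 2.159) = 43.6 × 2.159/4.099 = 23.0 V.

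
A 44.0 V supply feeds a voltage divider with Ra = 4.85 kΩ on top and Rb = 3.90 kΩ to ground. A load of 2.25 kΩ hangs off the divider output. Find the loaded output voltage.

V_out ≈ 10.0 V

The load sits in parallel with Rb: Rb‖R_L = (3.90 × 2.25) / (3.90 + 2.25) = 1.427 kΩ.
V_out = 44.0 × 1.427 / (4.85 + 1.427) = 44.0 × 1.427/6.277 = 10.0 V.
(Unloaded it would have been 19.6 V.)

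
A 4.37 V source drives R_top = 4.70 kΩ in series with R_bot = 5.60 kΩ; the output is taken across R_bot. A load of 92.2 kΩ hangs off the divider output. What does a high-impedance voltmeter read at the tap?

V_out ≈ 2.31 V

The load sits in parallel with R_bot: R_bot‖R_L = (5.60 × 92.2) / (5.60 + 92.2) = 5.279 kΩ.
V_out = 4.37 × 5.279 / (4.70 + 5.279) = 4.37 × 5.279/9.979 = 2.31 V.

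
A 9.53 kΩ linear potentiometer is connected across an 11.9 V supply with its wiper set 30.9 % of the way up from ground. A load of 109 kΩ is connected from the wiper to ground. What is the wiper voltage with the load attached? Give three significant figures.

V ≈ 3.61 V

The wiper splits the pot into (1−α)R = 6.585 kΩ above and αR = 2.945 kΩ below.
Lower section ‖ load = 2.867 kΩ.
V_wiper = 11.9 × 2.867/(6.585 + 2.867) = 3.61 V.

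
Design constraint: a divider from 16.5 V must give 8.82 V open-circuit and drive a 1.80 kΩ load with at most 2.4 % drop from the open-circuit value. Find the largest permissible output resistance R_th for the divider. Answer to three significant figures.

Loading drop = R_th/(R_th + R_L) ≤ 0.0240, so R_th ≤ R_L · ε/(1−ε) = 1.80 kΩ × 0.0240/0.9760 = 44.3 Ω.
(Any R1, R2 with R2/(R1+R2) = 0.535 and R1‖R2 ≤ 44.3 Ω will meet the spec.)

R_th ≤ 44.3 Ω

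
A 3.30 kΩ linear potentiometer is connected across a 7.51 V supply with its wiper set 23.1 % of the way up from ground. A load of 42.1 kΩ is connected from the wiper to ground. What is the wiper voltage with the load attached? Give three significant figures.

V ≈ 1.71 V

The wiper splits the pot into (1−α)R = 2538 Ω above and αR = 762.3 Ω below.
Lower section ‖ load = 748.7 Ω.
V_wiper = 7.51 × 748.7/(2538 + 748.7) = 1.71 V.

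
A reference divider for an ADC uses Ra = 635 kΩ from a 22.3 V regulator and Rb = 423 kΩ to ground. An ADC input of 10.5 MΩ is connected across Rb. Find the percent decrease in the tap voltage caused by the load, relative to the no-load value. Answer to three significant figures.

2.36 %

The divider's output (Thévenin) resistance is Ra‖Rb = 253.9 kΩ.
Fractional drop under load = R_th/(R_th + R_L) = 253.9 / (253.9 + 10500) = 0.02361.
So the output falls by 2.36 %.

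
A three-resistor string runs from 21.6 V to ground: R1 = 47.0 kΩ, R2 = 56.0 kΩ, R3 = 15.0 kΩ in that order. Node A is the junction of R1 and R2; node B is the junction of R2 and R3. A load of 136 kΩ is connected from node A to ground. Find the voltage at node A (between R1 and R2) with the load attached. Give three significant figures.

V ≈ 10.8 V

Below node A the series string R2+R3 = 71.00 kΩ sits in parallel with the 136 kΩ load: 46.65 kΩ.
V_A = 21.6 × 46.65/(47.0 + 46.65) = 10.8 V.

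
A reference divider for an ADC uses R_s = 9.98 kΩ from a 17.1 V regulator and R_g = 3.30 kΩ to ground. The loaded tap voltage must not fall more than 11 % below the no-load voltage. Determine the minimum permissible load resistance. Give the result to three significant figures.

Output resistance R_th = R_s‖R_g = (9.98 × 3.30)/13.28 = 2.480 kΩ.
The fractional drop is R_th/(R_th + R_L); requiring this ≤ 0.110 gives R_L ≥ R_th(1/0.110 − 1) = 2.480 × 8.091 = 20.1 kΩ.

R_L(min) ≈ 20.1 kΩ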